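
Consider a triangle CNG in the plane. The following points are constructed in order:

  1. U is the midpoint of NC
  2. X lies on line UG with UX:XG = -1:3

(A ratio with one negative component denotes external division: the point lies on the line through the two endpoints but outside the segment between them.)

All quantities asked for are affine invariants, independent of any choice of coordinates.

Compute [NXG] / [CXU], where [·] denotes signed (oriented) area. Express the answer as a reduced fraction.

[NXG]:[CXU] = -3

Choose coordinates C = (0, 0), N = (1, 0), G = (0, 1).
1. U is the midpoint of NC ⇒ U = (1/2, 0)
2. X lies on line UG with UX:XG = -1:3 ⇒ X = (3/4, -1/2)
2·[NXG] = -3/4, 2·[CXU] = 1/4
[NXG]:[CXU] = -3/4:1/4 = -3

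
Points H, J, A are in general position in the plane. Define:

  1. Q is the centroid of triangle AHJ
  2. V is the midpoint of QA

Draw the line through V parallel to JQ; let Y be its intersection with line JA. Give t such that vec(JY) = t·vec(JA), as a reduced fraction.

Set H = (0, 0), J = (1, 0), A = (0, 1); any affine frame gives the same invariant.
1. Q is the centroid of triangle AHJ ⇒ Q = (1/3, 1/3)
2. V is the midpoint of QA ⇒ V = (1/6, 2/3)
through V parallel to JQ: direction (-2/3, 1/3); meets JA at Y = (1/2, 1/2)
Y = J + t·(A−J) with t = 1/2

t = 1/2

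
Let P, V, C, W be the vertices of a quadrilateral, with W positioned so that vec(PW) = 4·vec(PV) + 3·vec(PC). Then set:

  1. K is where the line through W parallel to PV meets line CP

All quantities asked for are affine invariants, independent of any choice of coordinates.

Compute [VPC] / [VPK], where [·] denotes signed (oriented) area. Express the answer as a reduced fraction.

[VPC]:[VPK] = 1/3

Work in coordinates with P = (0, 0), V = (1, 0), C = (0, 1), W = (4, 3).
1. K is where the line through W parallel to PV meets line CP ⇒ K = (0, 3)
2·[VPC] = -1, 2·[VPK] = -3
[VPC]:[VPK] = -1:-3 = 1/3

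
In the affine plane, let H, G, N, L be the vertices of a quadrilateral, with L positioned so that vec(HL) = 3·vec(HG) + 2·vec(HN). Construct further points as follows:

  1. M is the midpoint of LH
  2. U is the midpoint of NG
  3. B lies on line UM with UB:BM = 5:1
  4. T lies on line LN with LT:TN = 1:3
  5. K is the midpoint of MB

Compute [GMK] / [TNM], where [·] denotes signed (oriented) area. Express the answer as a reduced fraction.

Work in coordinates with H = (0, 0), G = (1, 0), N = (0, 1), L = (3, 2).
1. M is the midpoint of LH ⇒ M = (3/2, 1)
2. U is the midpoint of NG ⇒ U = (1/2, 1/2)
3. B lies on line UM with UB:BM = 5:1 ⇒ B = (4/3, 11/12)
4. T lies on line LN with LT:TN = 1:3 ⇒ T = (9/4, 7/4)
5. K is the midpoint of MB ⇒ K = (17/12, 23/24)
2·[GMK] = 1/16, 2·[TNM] = 9/8
[GMK]:[TNM] = 1/16:9/8 = 1/18

[GMK]:[TNM] = 1/18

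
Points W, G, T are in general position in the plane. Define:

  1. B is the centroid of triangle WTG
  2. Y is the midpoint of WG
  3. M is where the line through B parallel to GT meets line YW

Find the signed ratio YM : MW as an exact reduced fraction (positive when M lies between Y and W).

Choose coordinates W = (0, 0), G = (1, 0), T = (0, 1).
1. B is the centroid of triangle WTG ⇒ B = (1/3, 1/3)
2. Y is the midpoint of WG ⇒ Y = (1/2, 0)
3. M is where the line through B parallel to GT meets line YW ⇒ M = (2/3, 0)
M = Y + t·(W−Y) with t = -1/3, so YM:MW = t:(1−t) = -1/3:4/3

YM:MW = -1/4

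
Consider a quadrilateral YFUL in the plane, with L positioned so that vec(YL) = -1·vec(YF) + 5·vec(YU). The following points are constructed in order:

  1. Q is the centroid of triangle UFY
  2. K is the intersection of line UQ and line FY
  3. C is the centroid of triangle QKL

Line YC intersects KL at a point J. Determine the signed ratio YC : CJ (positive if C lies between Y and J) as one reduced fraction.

Set Y = (0, 0), F = (1, 0), U = (0, 1), L = (-1, 5); any affine frame gives the same invariant.
1. Q is the centroid of triangle UFY ⇒ Q = (1/3, 1/3)
2. K is the intersection of line UQ and line FY ⇒ K = (1/2, 0)
3. C is the centroid of triangle QKL ⇒ C = (-1/18, 16/9)
line YC meets KL at J = (-5/86, 80/43)
C = Y + t·(J−Y) with t = 43/45, so YC:CJ = 43/45:2/45

YC:CJ = 43/2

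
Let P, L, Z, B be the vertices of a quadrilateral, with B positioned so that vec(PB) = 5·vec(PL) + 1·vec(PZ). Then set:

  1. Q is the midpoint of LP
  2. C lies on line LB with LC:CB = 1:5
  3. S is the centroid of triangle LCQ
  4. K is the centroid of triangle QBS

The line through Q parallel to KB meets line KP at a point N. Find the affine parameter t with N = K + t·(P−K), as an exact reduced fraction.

Choose coordinates P = (0, 0), L = (1, 0), Z = (0, 1), B = (5, 1).
1. Q is the midpoint of LP ⇒ Q = (1/2, 0)
2. C lies on line LB with LC:CB = 1:5 ⇒ C = (5/3, 1/6)
3. S is the centroid of triangle LCQ ⇒ S = (19/18, 1/18)
4. K is the centroid of triangle QBS ⇒ K = (59/27, 19/54)
through Q parallel to KB: direction (76/27, 35/54); meets KP at N = (2065/1242, 665/2484)
N = K + t·(P−K) with t = 11/46

t = 11/46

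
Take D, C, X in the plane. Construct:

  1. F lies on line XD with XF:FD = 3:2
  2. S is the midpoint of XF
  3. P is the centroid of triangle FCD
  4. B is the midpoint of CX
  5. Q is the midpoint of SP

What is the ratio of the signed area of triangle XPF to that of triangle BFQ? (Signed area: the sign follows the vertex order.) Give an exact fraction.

Choose coordinates D = (0, 0), C = (1, 0), X = (0, 1).
1. F lies on line XD with XF:FD = 3:2 ⇒ F = (0, 2/5)
2. S is the midpoint of XF ⇒ S = (0, 7/10)
3. P is the centroid of triangle FCD ⇒ P = (1/3, 2/15)
4. B is the midpoint of CX ⇒ B = (1/2, 1/2)
5. Q is the midpoint of SP ⇒ Q = (1/6, 5/12)
2·[XPF] = -1/5, 2·[BFQ] = 1/120
[XPF]:[BFQ] = -1/5:1/120 = -24

[XPF]:[BFQ] = -24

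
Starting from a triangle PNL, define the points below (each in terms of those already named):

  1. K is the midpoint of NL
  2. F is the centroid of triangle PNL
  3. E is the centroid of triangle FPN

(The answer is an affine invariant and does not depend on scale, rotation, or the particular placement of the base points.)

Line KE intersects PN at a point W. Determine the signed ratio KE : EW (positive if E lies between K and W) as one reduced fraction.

Assign P = (0, 0), N = (1, 0), L = (0, 1) — the answer is frame-independent, so this choice is without loss of generality.
1. K is the midpoint of NL ⇒ K = (1/2, 1/2)
2. F is the centroid of triangle PNL ⇒ F = (1/3, 1/3)
3. E is the centroid of triangle FPN ⇒ E = (4/9, 1/9)
line KE meets PN at W = (3/7, 0)
E = K + t·(W−K) with t = 7/9, so KE:EW = 7/9:2/9

KE:EW = 7/2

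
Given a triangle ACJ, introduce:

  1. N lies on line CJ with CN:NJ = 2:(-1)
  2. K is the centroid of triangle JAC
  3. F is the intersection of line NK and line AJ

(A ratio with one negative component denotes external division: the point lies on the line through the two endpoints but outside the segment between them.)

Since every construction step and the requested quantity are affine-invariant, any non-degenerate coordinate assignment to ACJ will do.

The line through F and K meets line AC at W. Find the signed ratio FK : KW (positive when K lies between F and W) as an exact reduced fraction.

FK:KW = 5/4

Set A = (0, 0), C = (1, 0), J = (0, 1); any affine frame gives the same invariant.
1. N lies on line CJ with CN:NJ = 2:(-1) ⇒ N = (-1, 2)
2. K is the centroid of triangle JAC ⇒ K = (1/3, 1/3)
3. F is the intersection of line NK and line AJ ⇒ F = (0, 3/4)
line FK meets AC at W = (3/5, 0)
K = F + t·(W−F) with t = 5/9, so FK:KW = 5/9:4/9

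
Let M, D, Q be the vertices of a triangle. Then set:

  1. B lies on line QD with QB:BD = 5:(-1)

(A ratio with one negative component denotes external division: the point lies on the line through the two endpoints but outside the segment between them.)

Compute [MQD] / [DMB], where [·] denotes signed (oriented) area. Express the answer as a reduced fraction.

[MQD]:[DMB] = -4

Work in coordinates with M = (0, 0), D = (1, 0), Q = (0, 1).
1. B lies on line QD with QB:BD = 5:(-1) ⇒ B = (5/4, -1/4)
2·[MQD] = -1, 2·[DMB] = 1/4
[MQD]:[DMB] = -1:1/4 = -4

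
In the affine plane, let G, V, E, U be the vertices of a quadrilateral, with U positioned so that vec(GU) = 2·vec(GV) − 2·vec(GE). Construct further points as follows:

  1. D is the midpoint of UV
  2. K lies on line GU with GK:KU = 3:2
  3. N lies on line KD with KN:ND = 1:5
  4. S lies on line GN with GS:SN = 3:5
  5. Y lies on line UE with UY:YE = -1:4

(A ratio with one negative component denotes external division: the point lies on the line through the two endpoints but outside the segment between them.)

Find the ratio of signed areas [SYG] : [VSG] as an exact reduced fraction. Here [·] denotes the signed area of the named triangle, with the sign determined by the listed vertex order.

[SYG]:[VSG] = 23/42

Work in coordinates with G = (0, 0), V = (1, 0), E = (0, 1), U = (2, -2).
1. D is the midpoint of UV ⇒ D = (3/2, -1)
2. K lies on line GU with GK:KU = 3:2 ⇒ K = (6/5, -6/5)
3. N lies on line KD with KN:ND = 1:5 ⇒ N = (5/4, -7/6)
4. S lies on line GN with GS:SN = 3:5 ⇒ S = (15/32, -7/16)
5. Y lies on line UE with UY:YE = -1:4 ⇒ Y = (8/3, -3)
2·[SYG] = -23/96, 2·[VSG] = -7/16
[SYG]:[VSG] = -23/96:-7/16 = 23/42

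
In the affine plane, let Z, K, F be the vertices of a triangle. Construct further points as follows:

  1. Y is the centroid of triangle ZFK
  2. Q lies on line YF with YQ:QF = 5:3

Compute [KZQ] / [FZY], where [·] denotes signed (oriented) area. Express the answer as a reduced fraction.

[KZQ]:[FZY] = -9/4

Set Z = (0, 0), K = (1, 0), F = (0, 1); any affine frame gives the same invariant.
1. Y is the centroid of triangle ZFK ⇒ Y = (1/3, 1/3)
2. Q lies on line YF with YQ:QF = 5:3 ⇒ Q = (1/8, 3/4)
2·[KZQ] = -3/4, 2·[FZY] = 1/3
[KZQ]:[FZY] = -3/4:1/3 = -9/4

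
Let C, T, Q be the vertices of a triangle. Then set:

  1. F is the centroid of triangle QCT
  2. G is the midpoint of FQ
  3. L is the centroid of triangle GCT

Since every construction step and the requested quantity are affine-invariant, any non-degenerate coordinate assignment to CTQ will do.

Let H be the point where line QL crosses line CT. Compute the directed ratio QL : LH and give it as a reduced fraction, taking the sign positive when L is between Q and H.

Set C = (0, 0), T = (1, 0), Q = (0, 1); any affine frame gives the same invariant.
1. F is the centroid of triangle QCT ⇒ F = (1/3, 1/3)
2. G is the midpoint of FQ ⇒ G = (1/6, 2/3)
3. L is the centroid of triangle GCT ⇒ L = (7/18, 2/9)
line QL meets CT at H = (1/2, 0)
L = Q + t·(H−Q) with t = 7/9, so QL:LH = 7/9:2/9

QL:LH = 7/2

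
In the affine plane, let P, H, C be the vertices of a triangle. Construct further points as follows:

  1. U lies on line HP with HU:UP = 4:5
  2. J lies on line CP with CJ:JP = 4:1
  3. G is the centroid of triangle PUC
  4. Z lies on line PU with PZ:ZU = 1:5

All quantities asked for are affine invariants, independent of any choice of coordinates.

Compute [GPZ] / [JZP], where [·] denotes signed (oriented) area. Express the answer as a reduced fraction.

Choose coordinates P = (0, 0), H = (1, 0), C = (0, 1).
1. U lies on line HP with HU:UP = 4:5 ⇒ U = (5/9, 0)
2. J lies on line CP with CJ:JP = 4:1 ⇒ J = (0, 1/5)
3. G is the centroid of triangle PUC ⇒ G = (5/27, 1/3)
4. Z lies on line PU with PZ:ZU = 1:5 ⇒ Z = (5/54, 0)
2·[GPZ] = 5/162, 2·[JZP] = -1/54
[GPZ]:[JZP] = 5/162:-1/54 = -5/3

[GPZ]:[JZP] = -5/3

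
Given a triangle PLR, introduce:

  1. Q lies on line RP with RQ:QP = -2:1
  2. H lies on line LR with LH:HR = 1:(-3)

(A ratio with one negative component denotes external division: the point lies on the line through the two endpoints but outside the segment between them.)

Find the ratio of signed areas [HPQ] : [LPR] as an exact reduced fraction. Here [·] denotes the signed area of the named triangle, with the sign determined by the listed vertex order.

Set P = (0, 0), L = (1, 0), R = (0, 1); any affine frame gives the same invariant.
1. Q lies on line RP with RQ:QP = -2:1 ⇒ Q = (0, -1)
2. H lies on line LR with LH:HR = 1:(-3) ⇒ H = (3/2, -1/2)
2·[HPQ] = 3/2, 2·[LPR] = -1
[HPQ]:[LPR] = 3/2:-1 = -3/2

[HPQ]:[LPR] = -3/2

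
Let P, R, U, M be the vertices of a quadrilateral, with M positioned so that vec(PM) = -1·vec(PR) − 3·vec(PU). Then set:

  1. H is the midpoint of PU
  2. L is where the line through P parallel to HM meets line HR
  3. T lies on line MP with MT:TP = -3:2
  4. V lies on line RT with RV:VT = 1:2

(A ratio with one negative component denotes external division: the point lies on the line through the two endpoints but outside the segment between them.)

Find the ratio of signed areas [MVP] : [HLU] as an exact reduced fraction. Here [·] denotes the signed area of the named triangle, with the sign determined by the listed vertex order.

Work in coordinates with P = (0, 0), R = (1, 0), U = (0, 1), M = (-1, -3).
1. H is the midpoint of PU ⇒ H = (0, 1/2)
2. L is where the line through P parallel to HM meets line HR ⇒ L = (1/8, 7/16)
3. T lies on line MP with MT:TP = -3:2 ⇒ T = (2, 6)
4. V lies on line RT with RV:VT = 1:2 ⇒ V = (4/3, 2)
2·[MVP] = 2, 2·[HLU] = 1/16
[MVP]:[HLU] = 2:1/16 = 32

[MVP]:[HLU] = 32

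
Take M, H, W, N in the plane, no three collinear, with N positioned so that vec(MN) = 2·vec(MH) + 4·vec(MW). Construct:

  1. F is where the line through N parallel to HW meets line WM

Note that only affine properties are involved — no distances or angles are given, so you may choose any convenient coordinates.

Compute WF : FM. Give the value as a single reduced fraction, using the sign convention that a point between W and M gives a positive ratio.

WF:FM = -5/6

Set M = (0, 0), H = (1, 0), W = (0, 1), N = (2, 4); any affine frame gives the same invariant.
1. F is where the line through N parallel to HW meets line WM ⇒ F = (0, 6)
F = W + t·(M−W) with t = -5, so WF:FM = t:(1−t) = -5:6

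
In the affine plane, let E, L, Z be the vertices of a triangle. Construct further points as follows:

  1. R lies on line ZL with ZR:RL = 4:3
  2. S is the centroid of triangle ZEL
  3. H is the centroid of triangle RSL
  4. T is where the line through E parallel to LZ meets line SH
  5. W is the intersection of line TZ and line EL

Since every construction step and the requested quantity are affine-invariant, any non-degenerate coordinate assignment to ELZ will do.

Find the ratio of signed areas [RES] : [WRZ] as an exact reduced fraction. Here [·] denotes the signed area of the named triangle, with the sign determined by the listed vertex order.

[RES]:[WRZ] = -1/28

Set E = (0, 0), L = (1, 0), Z = (0, 1); any affine frame gives the same invariant.
1. R lies on line ZL with ZR:RL = 4:3 ⇒ R = (4/7, 3/7)
2. S is the centroid of triangle ZEL ⇒ S = (1/3, 1/3)
3. H is the centroid of triangle RSL ⇒ H = (40/63, 16/63)
4. T is where the line through E parallel to LZ meets line SH ⇒ T = (-4/7, 4/7)
5. W is the intersection of line TZ and line EL ⇒ W = (-4/3, 0)
2·[RES] = -1/21, 2·[WRZ] = 4/3
[RES]:[WRZ] = -1/21:4/3 = -1/28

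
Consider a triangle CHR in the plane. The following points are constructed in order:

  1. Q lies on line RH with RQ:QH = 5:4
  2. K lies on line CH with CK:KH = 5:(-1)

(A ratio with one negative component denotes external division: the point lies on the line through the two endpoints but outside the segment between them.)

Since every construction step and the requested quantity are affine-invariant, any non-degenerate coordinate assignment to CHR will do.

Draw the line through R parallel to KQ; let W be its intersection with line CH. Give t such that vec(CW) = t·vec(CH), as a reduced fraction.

Choose coordinates C = (0, 0), H = (1, 0), R = (0, 1).
1. Q lies on line RH with RQ:QH = 5:4 ⇒ Q = (5/9, 4/9)
2. K lies on line CH with CK:KH = 5:(-1) ⇒ K = (5/4, 0)
through R parallel to KQ: direction (-25/36, 4/9); meets CH at W = (25/16, 0)
W = C + t·(H−C) with t = 25/16

t = 25/16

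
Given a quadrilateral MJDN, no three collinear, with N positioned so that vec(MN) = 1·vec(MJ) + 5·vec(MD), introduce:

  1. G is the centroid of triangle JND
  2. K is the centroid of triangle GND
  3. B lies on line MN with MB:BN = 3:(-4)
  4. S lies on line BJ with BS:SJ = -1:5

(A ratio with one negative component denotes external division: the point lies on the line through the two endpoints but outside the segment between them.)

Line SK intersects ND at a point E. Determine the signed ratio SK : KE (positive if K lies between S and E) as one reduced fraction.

Choose coordinates M = (0, 0), J = (1, 0), D = (0, 1), N = (1, 5).
1. G is the centroid of triangle JND ⇒ G = (2/3, 2)
2. K is the centroid of triangle GND ⇒ K = (5/9, 8/3)
3. B lies on line MN with MB:BN = 3:(-4) ⇒ B = (-3, -15)
4. S lies on line BJ with BS:SJ = -1:5 ⇒ S = (-4, -75/4)
line SK meets ND at E = (31/23, 147/23)
K = S + t·(E−S) with t = 23/27, so SK:KE = 23/27:4/27

SK:KE = 23/4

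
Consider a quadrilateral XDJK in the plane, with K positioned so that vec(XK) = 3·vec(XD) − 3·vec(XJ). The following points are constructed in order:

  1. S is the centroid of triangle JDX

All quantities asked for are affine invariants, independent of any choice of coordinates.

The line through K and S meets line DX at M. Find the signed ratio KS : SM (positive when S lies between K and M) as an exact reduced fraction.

Assign X = (0, 0), D = (1, 0), J = (0, 1), K = (3, -3) — the answer is frame-independent, so this choice is without loss of generality.
1. S is the centroid of triangle JDX ⇒ S = (1/3, 1/3)
line KS meets DX at M = (3/5, 0)
S = K + t·(M−K) with t = 10/9, so KS:SM = 10/9:-1/9

KS:SM = -10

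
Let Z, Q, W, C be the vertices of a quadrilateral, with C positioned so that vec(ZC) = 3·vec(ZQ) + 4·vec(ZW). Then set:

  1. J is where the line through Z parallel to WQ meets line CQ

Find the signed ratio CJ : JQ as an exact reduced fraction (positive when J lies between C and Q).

Work in coordinates with Z = (0, 0), Q = (1, 0), W = (0, 1), C = (3, 4).
1. J is where the line through Z parallel to WQ meets line CQ ⇒ J = (2/3, -2/3)
J = C + t·(Q−C) with t = 7/6, so CJ:JQ = t:(1−t) = 7/6:-1/6

CJ:JQ = -7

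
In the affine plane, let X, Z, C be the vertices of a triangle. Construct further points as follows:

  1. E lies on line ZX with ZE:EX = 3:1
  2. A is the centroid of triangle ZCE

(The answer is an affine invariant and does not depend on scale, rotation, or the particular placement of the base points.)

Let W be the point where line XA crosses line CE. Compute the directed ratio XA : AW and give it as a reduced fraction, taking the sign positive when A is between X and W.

XA:AW = -2

Work in coordinates with X = (0, 0), Z = (1, 0), C = (0, 1).
1. E lies on line ZX with ZE:EX = 3:1 ⇒ E = (1/4, 0)
2. A is the centroid of triangle ZCE ⇒ A = (5/12, 1/3)
line XA meets CE at W = (5/24, 1/6)
A = X + t·(W−X) with t = 2, so XA:AW = 2:-1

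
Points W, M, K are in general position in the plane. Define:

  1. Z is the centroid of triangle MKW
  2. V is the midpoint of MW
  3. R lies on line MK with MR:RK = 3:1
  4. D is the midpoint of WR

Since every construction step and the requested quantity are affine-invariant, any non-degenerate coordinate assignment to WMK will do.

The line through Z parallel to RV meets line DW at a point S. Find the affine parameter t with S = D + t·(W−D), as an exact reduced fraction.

t = -7/9

Assign W = (0, 0), M = (1, 0), K = (0, 1) — the answer is frame-independent, so this choice is without loss of generality.
1. Z is the centroid of triangle MKW ⇒ Z = (1/3, 1/3)
2. V is the midpoint of MW ⇒ V = (1/2, 0)
3. R lies on line MK with MR:RK = 3:1 ⇒ R = (1/4, 3/4)
4. D is the midpoint of WR ⇒ D = (1/8, 3/8)
through Z parallel to RV: direction (1/4, -3/4); meets DW at S = (2/9, 2/3)
S = D + t·(W−D) with t = -7/9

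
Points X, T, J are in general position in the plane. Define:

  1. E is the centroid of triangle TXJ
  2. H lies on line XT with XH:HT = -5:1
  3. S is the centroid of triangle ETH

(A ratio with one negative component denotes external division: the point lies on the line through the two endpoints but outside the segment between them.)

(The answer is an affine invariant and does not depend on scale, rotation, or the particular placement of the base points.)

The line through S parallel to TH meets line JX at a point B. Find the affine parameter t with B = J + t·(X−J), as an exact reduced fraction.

Assign X = (0, 0), T = (1, 0), J = (0, 1) — the answer is frame-independent, so this choice is without loss of generality.
1. E is the centroid of triangle TXJ ⇒ E = (1/3, 1/3)
2. H lies on line XT with XH:HT = -5:1 ⇒ H = (5/4, 0)
3. S is the centroid of triangle ETH ⇒ S = (31/36, 1/9)
through S parallel to TH: direction (1/4, 0); meets JX at B = (0, 1/9)
B = J + t·(X−J) with t = 8/9

t = 8/9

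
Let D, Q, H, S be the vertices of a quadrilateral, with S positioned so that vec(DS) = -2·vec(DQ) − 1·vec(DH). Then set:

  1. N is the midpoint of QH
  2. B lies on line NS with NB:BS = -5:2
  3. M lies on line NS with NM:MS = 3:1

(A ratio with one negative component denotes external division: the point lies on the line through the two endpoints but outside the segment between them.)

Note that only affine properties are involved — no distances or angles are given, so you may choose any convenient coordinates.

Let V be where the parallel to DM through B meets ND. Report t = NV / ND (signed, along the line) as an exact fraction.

t = 20/9

Assign D = (0, 0), Q = (1, 0), H = (0, 1), S = (-2, -1) — the answer is frame-independent, so this choice is without loss of generality.
1. N is the midpoint of QH ⇒ N = (1/2, 1/2)
2. B lies on line NS with NB:BS = -5:2 ⇒ B = (-11/3, -2)
3. M lies on line NS with NM:MS = 3:1 ⇒ M = (-11/8, -5/8)
through B parallel to DM: direction (-11/8, -5/8); meets ND at V = (-11/18, -11/18)
V = N + t·(D−N) with t = 20/9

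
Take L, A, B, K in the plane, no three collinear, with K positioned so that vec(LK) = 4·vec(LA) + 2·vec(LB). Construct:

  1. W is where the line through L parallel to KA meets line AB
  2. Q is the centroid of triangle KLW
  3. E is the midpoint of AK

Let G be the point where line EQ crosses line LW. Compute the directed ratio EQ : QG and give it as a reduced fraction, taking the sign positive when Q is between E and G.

Set L = (0, 0), A = (1, 0), B = (0, 1), K = (4, 2); any affine frame gives the same invariant.
1. W is where the line through L parallel to KA meets line AB ⇒ W = (3/5, 2/5)
2. Q is the centroid of triangle KLW ⇒ Q = (23/15, 4/5)
3. E is the midpoint of AK ⇒ E = (5/2, 1)
line EQ meets LW at G = (21/20, 7/10)
Q = E + t·(G−E) with t = 2/3, so EQ:QG = 2/3:1/3

EQ:QG = 2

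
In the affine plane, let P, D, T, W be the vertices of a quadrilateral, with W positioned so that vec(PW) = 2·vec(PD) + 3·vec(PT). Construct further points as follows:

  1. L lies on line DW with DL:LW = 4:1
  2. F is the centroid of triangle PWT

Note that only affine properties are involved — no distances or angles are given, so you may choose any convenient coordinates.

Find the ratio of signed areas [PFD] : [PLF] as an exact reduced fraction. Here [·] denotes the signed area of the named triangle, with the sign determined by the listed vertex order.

[PFD]:[PLF] = -5/3

Choose coordinates P = (0, 0), D = (1, 0), T = (0, 1), W = (2, 3).
1. L lies on line DW with DL:LW = 4:1 ⇒ L = (9/5, 12/5)
2. F is the centroid of triangle PWT ⇒ F = (2/3, 4/3)
2·[PFD] = -4/3, 2·[PLF] = 4/5
[PFD]:[PLF] = -4/3:4/5 = -5/3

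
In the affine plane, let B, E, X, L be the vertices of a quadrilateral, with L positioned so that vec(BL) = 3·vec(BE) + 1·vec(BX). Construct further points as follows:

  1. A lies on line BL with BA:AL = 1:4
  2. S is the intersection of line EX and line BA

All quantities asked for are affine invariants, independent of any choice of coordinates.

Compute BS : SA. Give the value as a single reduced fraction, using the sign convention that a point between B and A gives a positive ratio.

Choose coordinates B = (0, 0), E = (1, 0), X = (0, 1), L = (3, 1).
1. A lies on line BL with BA:AL = 1:4 ⇒ A = (3/5, 1/5)
2. S is the intersection of line EX and line BA ⇒ S = (3/4, 1/4)
S = B + t·(A−B) with t = 5/4, so BS:SA = t:(1−t) = 5/4:-1/4

BS:SA = -5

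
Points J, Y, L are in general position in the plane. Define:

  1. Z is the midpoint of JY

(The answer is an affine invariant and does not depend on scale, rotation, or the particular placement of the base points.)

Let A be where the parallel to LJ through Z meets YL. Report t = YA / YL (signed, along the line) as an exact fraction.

t = 1/2

Assign J = (0, 0), Y = (1, 0), L = (0, 1) — the answer is frame-independent, so this choice is without loss of generality.
1. Z is the midpoint of JY ⇒ Z = (1/2, 0)
through Z parallel to LJ: direction (0, -1); meets YL at A = (1/2, 1/2)
A = Y + t·(L−Y) with t = 1/2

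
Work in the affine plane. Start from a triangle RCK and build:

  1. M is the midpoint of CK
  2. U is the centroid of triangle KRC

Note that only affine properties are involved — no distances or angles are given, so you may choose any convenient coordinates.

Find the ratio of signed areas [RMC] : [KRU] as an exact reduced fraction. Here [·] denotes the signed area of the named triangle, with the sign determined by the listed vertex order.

Choose coordinates R = (0, 0), C = (1, 0), K = (0, 1).
1. M is the midpoint of CK ⇒ M = (1/2, 1/2)
2. U is the centroid of triangle KRC ⇒ U = (1/3, 1/3)
2·[RMC] = -1/2, 2·[KRU] = 1/3
[RMC]:[KRU] = -1/2:1/3 = -3/2

[RMC]:[KRU] = -3/2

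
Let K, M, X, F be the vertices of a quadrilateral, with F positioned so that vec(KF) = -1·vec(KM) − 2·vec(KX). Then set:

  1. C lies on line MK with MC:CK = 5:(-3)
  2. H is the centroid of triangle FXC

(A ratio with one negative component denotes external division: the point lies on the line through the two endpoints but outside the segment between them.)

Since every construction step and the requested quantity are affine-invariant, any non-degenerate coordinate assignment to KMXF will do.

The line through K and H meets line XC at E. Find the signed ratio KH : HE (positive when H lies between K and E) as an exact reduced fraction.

KH:HE = 2/7

Set K = (0, 0), M = (1, 0), X = (0, 1), F = (-1, -2); any affine frame gives the same invariant.
1. C lies on line MK with MC:CK = 5:(-3) ⇒ C = (-3/2, 0)
2. H is the centroid of triangle FXC ⇒ H = (-5/6, -1/3)
line KH meets XC at E = (-15/4, -3/2)
H = K + t·(E−K) with t = 2/9, so KH:HE = 2/9:7/9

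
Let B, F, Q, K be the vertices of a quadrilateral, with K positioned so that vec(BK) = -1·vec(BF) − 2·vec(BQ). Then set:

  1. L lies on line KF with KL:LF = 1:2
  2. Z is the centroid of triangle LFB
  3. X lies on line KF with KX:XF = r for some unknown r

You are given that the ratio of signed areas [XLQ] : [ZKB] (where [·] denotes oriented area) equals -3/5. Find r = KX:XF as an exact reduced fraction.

r = 1/4

Set B = (0, 0), F = (1, 0), Q = (0, 1), K = (-1, -2); any affine frame gives the same invariant.
1. L lies on line KF with KL:LF = 1:2 ⇒ L = (-1/3, -4/3)
2. Z is the centroid of triangle LFB ⇒ Z = (2/9, -4/9)
3. With KX:XF = r, write λ = r/(r+1) so X = K + λ·(F−K); X is affine-linear in λ
Every point depending on X is an affine combination of X and λ-independent points, so each such coordinate is linear in λ; the λ² term in each signed area is a multiple of (F−K)×(F−K) = 0, so 2·[XLQ] and 2·[ZKB] are each linear in λ. Evaluating at λ=0 and λ=1:
  2·[XLQ] = -4·λ + 4/3,   2·[ZKB] = -8/9
So [XLQ]:[ZKB] = (-4·λ + 4/3) / (-8/9). Setting this equal to -3/5:
  -4·λ + 4/3 = -3/5·(-8/9)  ⇒  λ = 1/5
Then r = λ/(1−λ) = (1/5)/(4/5) = 1/4. Check: with r = 1/4, X = (-3/5, -8/5) and [XLQ]:[ZKB] = -3/5 as required.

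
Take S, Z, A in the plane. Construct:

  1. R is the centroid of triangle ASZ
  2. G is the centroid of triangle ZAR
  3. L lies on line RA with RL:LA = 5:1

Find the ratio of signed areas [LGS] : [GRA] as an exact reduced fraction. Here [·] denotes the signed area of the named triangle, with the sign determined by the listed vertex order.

Work in coordinates with S = (0, 0), Z = (1, 0), A = (0, 1).
1. R is the centroid of triangle ASZ ⇒ R = (1/3, 1/3)
2. G is the centroid of triangle ZAR ⇒ G = (4/9, 4/9)
3. L lies on line RA with RL:LA = 5:1 ⇒ L = (1/18, 8/9)
2·[LGS] = -10/27, 2·[GRA] = -1/9
[LGS]:[GRA] = -10/27:-1/9 = 10/3

[LGS]:[GRA] = 10/3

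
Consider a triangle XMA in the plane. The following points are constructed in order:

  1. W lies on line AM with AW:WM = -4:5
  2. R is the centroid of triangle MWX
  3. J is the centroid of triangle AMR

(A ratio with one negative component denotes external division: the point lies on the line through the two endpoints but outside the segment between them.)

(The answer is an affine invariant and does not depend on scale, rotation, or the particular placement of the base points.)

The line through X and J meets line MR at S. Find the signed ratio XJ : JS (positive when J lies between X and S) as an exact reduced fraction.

Work in coordinates with X = (0, 0), M = (1, 0), A = (0, 1).
1. W lies on line AM with AW:WM = -4:5 ⇒ W = (-4, 5)
2. R is the centroid of triangle MWX ⇒ R = (-1, 5/3)
3. J is the centroid of triangle AMR ⇒ J = (0, 8/9)
line XJ meets MR at S = (0, 5/6)
J = X + t·(S−X) with t = 16/15, so XJ:JS = 16/15:-1/15

XJ:JS = -16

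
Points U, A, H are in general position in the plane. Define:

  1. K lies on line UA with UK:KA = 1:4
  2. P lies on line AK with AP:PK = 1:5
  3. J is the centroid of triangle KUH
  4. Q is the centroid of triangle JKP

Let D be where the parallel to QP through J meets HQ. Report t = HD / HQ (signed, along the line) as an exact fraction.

t = 43/53

Choose coordinates U = (0, 0), A = (1, 0), H = (0, 1).
1. K lies on line UA with UK:KA = 1:4 ⇒ K = (1/5, 0)
2. P lies on line AK with AP:PK = 1:5 ⇒ P = (13/15, 0)
3. J is the centroid of triangle KUH ⇒ J = (1/15, 1/3)
4. Q is the centroid of triangle JKP ⇒ Q = (17/45, 1/9)
through J parallel to QP: direction (22/45, -1/9); meets HQ at D = (731/2385, 133/477)
D = H + t·(Q−H) with t = 43/53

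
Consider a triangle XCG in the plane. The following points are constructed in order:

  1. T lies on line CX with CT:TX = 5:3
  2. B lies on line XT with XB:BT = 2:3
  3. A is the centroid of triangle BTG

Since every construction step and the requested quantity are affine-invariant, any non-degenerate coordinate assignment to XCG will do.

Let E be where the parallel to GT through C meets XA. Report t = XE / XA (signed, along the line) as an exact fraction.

Work in coordinates with X = (0, 0), C = (1, 0), G = (0, 1).
1. T lies on line CX with CT:TX = 5:3 ⇒ T = (3/8, 0)
2. B lies on line XT with XB:BT = 2:3 ⇒ B = (3/20, 0)
3. A is the centroid of triangle BTG ⇒ A = (7/40, 1/3)
through C parallel to GT: direction (3/8, -1); meets XA at E = (7/12, 10/9)
E = X + t·(A−X) with t = 10/3

t = 10/3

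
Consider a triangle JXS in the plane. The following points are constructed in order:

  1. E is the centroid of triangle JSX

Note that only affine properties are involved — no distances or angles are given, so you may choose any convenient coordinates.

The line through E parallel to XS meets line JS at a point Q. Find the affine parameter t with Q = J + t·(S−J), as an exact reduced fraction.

t = 2/3

Set J = (0, 0), X = (1, 0), S = (0, 1); any affine frame gives the same invariant.
1. E is the centroid of triangle JSX ⇒ E = (1/3, 1/3)
through E parallel to XS: direction (-1, 1); meets JS at Q = (0, 2/3)
Q = J + t·(S−J) with t = 2/3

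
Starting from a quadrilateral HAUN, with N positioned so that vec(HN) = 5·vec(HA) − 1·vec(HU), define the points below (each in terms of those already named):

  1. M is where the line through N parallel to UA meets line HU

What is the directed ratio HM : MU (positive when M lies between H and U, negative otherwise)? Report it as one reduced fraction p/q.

HM:MU = -4/3

Choose coordinates H = (0, 0), A = (1, 0), U = (0, 1), N = (5, -1).
1. M is where the line through N parallel to UA meets line HU ⇒ M = (0, 4)
M = H + t·(U−H) with t = 4, so HM:MU = t:(1−t) = 4:-3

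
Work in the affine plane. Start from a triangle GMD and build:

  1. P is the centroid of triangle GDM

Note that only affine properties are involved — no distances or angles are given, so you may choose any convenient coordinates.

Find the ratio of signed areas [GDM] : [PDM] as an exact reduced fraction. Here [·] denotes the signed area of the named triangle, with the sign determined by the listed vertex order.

Assign G = (0, 0), M = (1, 0), D = (0, 1) — the answer is frame-independent, so this choice is without loss of generality.
1. P is the centroid of triangle GDM ⇒ P = (1/3, 1/3)
2·[GDM] = -1, 2·[PDM] = -1/3
[GDM]:[PDM] = -1:-1/3 = 3

[GDM]:[PDM] = 3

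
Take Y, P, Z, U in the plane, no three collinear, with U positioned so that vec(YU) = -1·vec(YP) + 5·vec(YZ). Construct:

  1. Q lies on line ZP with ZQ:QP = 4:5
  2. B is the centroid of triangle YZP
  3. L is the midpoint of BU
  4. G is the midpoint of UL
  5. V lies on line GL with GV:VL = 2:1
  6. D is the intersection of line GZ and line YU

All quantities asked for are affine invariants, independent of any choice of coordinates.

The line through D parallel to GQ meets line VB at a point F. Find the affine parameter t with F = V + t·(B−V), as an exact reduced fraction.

Choose coordinates Y = (0, 0), P = (1, 0), Z = (0, 1), U = (-1, 5).
1. Q lies on line ZP with ZQ:QP = 4:5 ⇒ Q = (4/9, 5/9)
2. B is the centroid of triangle YZP ⇒ B = (1/3, 1/3)
3. L is the midpoint of BU ⇒ L = (-1/3, 8/3)
4. G is the midpoint of UL ⇒ G = (-2/3, 23/6)
5. V lies on line GL with GV:VL = 2:1 ⇒ V = (-4/9, 55/18)
6. D is the intersection of line GZ and line YU ⇒ D = (-4/3, 20/3)
through D parallel to GQ: direction (10/9, -59/18); meets VB at F = (-74/33, 617/66)
F = V + t·(B−V) with t = -178/77

t = -178/77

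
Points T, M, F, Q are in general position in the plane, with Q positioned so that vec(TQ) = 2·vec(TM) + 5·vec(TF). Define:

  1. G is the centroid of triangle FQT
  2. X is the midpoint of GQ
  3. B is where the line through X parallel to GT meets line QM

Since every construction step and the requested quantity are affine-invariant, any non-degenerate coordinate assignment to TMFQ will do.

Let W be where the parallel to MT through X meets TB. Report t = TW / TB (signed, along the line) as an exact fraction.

t = 14/25

Choose coordinates T = (0, 0), M = (1, 0), F = (0, 1), Q = (2, 5).
1. G is the centroid of triangle FQT ⇒ G = (2/3, 2)
2. X is the midpoint of GQ ⇒ X = (4/3, 7/2)
3. B is where the line through X parallel to GT meets line QM ⇒ B = (9/4, 25/4)
through X parallel to MT: direction (-1, 0); meets TB at W = (63/50, 7/2)
W = T + t·(B−T) with t = 14/25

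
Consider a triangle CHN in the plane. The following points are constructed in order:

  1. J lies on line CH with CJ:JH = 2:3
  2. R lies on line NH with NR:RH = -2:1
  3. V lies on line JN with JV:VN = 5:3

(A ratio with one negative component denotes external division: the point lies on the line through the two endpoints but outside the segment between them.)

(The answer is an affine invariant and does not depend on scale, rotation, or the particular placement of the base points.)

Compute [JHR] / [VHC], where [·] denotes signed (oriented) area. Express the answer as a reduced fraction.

Work in coordinates with C = (0, 0), H = (1, 0), N = (0, 1).
1. J lies on line CH with CJ:JH = 2:3 ⇒ J = (2/5, 0)
2. R lies on line NH with NR:RH = -2:1 ⇒ R = (2, -1)
3. V lies on line JN with JV:VN = 5:3 ⇒ V = (3/20, 5/8)
2·[JHR] = -3/5, 2·[VHC] = -5/8
[JHR]:[VHC] = -3/5:-5/8 = 24/25

[JHR]:[VHC] = 24/25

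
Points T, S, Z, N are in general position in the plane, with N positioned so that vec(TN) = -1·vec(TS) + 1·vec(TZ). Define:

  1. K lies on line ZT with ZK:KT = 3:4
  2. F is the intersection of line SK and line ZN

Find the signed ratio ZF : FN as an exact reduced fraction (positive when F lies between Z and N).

ZF:FN = 3

Work in coordinates with T = (0, 0), S = (1, 0), Z = (0, 1), N = (-1, 1).
1. K lies on line ZT with ZK:KT = 3:4 ⇒ K = (0, 4/7)
2. F is the intersection of line SK and line ZN ⇒ F = (-3/4, 1)
F = Z + t·(N−Z) with t = 3/4, so ZF:FN = t:(1−t) = 3/4:1/4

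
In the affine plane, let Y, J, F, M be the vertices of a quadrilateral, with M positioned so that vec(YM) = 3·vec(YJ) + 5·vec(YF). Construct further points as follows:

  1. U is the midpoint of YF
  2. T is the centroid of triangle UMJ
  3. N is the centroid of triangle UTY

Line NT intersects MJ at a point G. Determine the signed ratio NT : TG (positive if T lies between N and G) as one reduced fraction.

NT:TG = 7/6

Assign Y = (0, 0), J = (1, 0), F = (0, 1), M = (3, 5) — the answer is frame-independent, so this choice is without loss of generality.
1. U is the midpoint of YF ⇒ U = (0, 1/2)
2. T is the centroid of triangle UMJ ⇒ T = (4/3, 11/6)
3. N is the centroid of triangle UTY ⇒ N = (4/9, 7/9)
line NT meets MJ at G = (44/21, 115/42)
T = N + t·(G−N) with t = 7/13, so NT:TG = 7/13:6/13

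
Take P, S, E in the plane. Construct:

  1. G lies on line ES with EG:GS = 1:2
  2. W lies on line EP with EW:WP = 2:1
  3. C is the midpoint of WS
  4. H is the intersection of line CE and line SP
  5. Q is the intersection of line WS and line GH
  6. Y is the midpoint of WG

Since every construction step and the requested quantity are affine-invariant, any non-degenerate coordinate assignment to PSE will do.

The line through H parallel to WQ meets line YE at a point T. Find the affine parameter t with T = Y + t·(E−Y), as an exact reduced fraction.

t = -4/5

Assign P = (0, 0), S = (1, 0), E = (0, 1) — the answer is frame-independent, so this choice is without loss of generality.
1. G lies on line ES with EG:GS = 1:2 ⇒ G = (1/3, 2/3)
2. W lies on line EP with EW:WP = 2:1 ⇒ W = (0, 1/3)
3. C is the midpoint of WS ⇒ C = (1/2, 1/6)
4. H is the intersection of line CE and line SP ⇒ H = (3/5, 0)
5. Q is the intersection of line WS and line GH ⇒ Q = (7/13, 2/13)
6. Y is the midpoint of WG ⇒ Y = (1/6, 1/2)
through H parallel to WQ: direction (7/13, -7/39); meets YE at T = (3/10, 1/10)
T = Y + t·(E−Y) with t = -4/5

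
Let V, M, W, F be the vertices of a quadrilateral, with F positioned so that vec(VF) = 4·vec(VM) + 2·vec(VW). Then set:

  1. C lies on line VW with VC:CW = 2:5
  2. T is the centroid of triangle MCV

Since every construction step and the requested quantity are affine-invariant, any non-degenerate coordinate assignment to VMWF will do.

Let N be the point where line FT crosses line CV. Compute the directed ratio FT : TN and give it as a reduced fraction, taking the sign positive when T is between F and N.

FT:TN = 11

Choose coordinates V = (0, 0), M = (1, 0), W = (0, 1), F = (4, 2).
1. C lies on line VW with VC:CW = 2:5 ⇒ C = (0, 2/7)
2. T is the centroid of triangle MCV ⇒ T = (1/3, 2/21)
line FT meets CV at N = (0, -6/77)
T = F + t·(N−F) with t = 11/12, so FT:TN = 11/12:1/12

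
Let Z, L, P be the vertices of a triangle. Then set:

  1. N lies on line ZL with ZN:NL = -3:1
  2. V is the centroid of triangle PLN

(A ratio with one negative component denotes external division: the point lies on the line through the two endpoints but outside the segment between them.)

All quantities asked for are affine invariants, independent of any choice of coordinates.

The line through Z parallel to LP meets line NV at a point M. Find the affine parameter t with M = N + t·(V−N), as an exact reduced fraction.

t = 9/2

Choose coordinates Z = (0, 0), L = (1, 0), P = (0, 1).
1. N lies on line ZL with ZN:NL = -3:1 ⇒ N = (3/2, 0)
2. V is the centroid of triangle PLN ⇒ V = (5/6, 1/3)
through Z parallel to LP: direction (-1, 1); meets NV at M = (-3/2, 3/2)
M = N + t·(V−N) with t = 9/2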